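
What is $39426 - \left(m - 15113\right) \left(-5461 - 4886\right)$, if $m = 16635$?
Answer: $15787560$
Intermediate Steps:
$39426 - \left(m - 15113\right) \left(-5461 - 4886\right) = 39426 - \left(16635 - 15113\right) \left(-5461 - 4886\right) = 39426 - 1522 \left(-10347\right) = 39426 - -15748134 = 39426 + 15748134 = 15787560$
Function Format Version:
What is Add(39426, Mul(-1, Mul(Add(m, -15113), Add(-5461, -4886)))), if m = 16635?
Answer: 15787560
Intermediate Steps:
Add(39426, Mul(-1, Mul(Add(m, -15113), Add(-5461, -4886)))) = Add(39426, Mul(-1, Mul(Add(16635, -15113), Add(-5461, -4886)))) = Add(39426, Mul(-1, Mul(1522, -10347))) = Add(39426, Mul(-1, -15748134)) = Add(39426, 15748134) = 15787560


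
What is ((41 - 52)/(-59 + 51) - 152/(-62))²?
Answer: 900601/61504 ≈ 14.643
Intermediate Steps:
((41 - 52)/(-59 + 51) - 152/(-62))² = (-11/(-8) - 152*(-1/62))² = (-11*(-⅛) + 76/31)² = (11/8 + 76/31)² = (949/248)² = 900601/61504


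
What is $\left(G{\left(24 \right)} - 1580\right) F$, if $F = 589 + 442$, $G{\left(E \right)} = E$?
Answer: $-1604236$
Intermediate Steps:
$F = 1031$
$\left(G{\left(24 \right)} - 1580\right) F = \left(24 - 1580\right) 1031 = \left(-1556\right) 1031 = -1604236$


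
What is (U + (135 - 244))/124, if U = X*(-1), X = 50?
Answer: -159/124 ≈ -1.2823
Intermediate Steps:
U = -50 (U = 50*(-1) = -50)
(U + (135 - 244))/124 = (-50 + (135 - 244))/124 = (-50 - 109)*(1/124) = -159*1/124 = -159/124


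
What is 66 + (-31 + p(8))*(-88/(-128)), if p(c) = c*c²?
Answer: 6347/16 ≈ 396.69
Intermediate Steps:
p(c) = c³
66 + (-31 + p(8))*(-88/(-128)) = 66 + (-31 + 8³)*(-88/(-128)) = 66 + (-31 + 512)*(-88*(-1/128)) = 66 + 481*(11/16) = 66 + 5291/16 = 6347/16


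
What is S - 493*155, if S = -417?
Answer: -76832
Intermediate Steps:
S - 493*155 = -417 - 493*155 = -417 - 76415 = -76832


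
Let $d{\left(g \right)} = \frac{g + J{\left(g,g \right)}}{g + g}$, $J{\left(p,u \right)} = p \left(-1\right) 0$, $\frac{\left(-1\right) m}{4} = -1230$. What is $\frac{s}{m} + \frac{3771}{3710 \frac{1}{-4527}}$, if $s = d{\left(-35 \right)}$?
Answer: $- \frac{16798175557}{3650640} \approx -4601.4$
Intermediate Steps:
$m = 4920$ ($m = \left(-4\right) \left(-1230\right) = 4920$)
$J{\left(p,u \right)} = 0$ ($J{\left(p,u \right)} = - p 0 = 0$)
$d{\left(g \right)} = \frac{1}{2}$ ($d{\left(g \right)} = \frac{g + 0}{g + g} = \frac{g}{2 g} = g \frac{1}{2 g} = \frac{1}{2}$)
$s = \frac{1}{2} \approx 0.5$
$\frac{s}{m} + \frac{3771}{3710 \frac{1}{-4527}} = \frac{1}{2 \cdot 4920} + \frac{3771}{3710 \frac{1}{-4527}} = \frac{1}{2} \cdot \frac{1}{4920} + \frac{3771}{3710 \left(- \frac{1}{4527}\right)} = \frac{1}{9840} + \frac{3771}{- \frac{3710}{4527}} = \frac{1}{9840} + 3771 \left(- \frac{4527}{3710}\right) = \frac{1}{9840} - \frac{17071317}{3710} = - \frac{16798175557}{3650640}$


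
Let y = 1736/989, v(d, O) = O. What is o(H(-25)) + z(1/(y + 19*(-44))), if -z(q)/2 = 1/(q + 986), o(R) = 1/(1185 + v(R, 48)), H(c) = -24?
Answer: -1221101629/1003065300747 ≈ -0.0012174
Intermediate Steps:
y = 1736/989 (y = 1736*(1/989) = 1736/989 ≈ 1.7553)
o(R) = 1/1233 (o(R) = 1/(1185 + 48) = 1/1233)
z(q) = -2/(986 + q) (z(q) = -2/(q + 986) = -2/(986 + q))
o(H(-25)) + z(1/(y + 19*(-44))) = 1/1233 - 2/(986 + 1/(1736/989 + 19*(-44))) = 1/1233 - 2/(986 + 1/(1736/989 - 836)) = 1/1233 - 2/(986 + 1/(-825068/989)) = 1/1233 - 2/(986 - 989/825068) = 1/1233 - 2/813516059/825068 = 1/1233 - 2*825068/813516059 = 1/1233 - 1650136/813516059 = -1221101629/1003065300747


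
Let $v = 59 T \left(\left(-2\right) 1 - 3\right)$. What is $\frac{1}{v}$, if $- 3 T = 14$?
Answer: $\frac{3}{4130} \approx 0.00072639$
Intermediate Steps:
$T = - \frac{14}{3}$ ($T = \left(- \frac{1}{3}\right) 14 = - \frac{14}{3} \approx -4.6667$)
$v = \frac{4130}{3}$ ($v = 59 \left(- \frac{14 \left(\left(-2\right) 1 - 3\right)}{3}\right) = 59 \left(- \frac{14 \left(-2 - 3\right)}{3}\right) = 59 \left(\left(- \frac{14}{3}\right) \left(-5\right)\right) = 59 \cdot \frac{70}{3} = \frac{4130}{3} \approx 1376.7$)
$\frac{1}{v} = \frac{1}{\frac{4130}{3}} = \frac{3}{4130}$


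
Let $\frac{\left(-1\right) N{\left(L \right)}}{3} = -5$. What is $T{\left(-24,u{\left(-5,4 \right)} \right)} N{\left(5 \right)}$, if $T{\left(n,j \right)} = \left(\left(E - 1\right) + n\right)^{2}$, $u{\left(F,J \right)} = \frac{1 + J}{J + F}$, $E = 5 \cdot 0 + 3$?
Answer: $7260$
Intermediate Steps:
$E = 3$ ($E = 0 + 3 = 3$)
$N{\left(L \right)} = 15$ ($N{\left(L \right)} = \left(-3\right) \left(-5\right) = 15$)
$u{\left(F,J \right)} = \frac{1 + J}{F + J}$
$T{\left(n,j \right)} = \left(2 + n\right)^{2}$ ($T{\left(n,j \right)} = \left(\left(3 - 1\right) + n\right)^{2} = \left(2 + n\right)^{2}$)
$T{\left(-24,u{\left(-5,4 \right)} \right)} N{\left(5 \right)} = \left(2 - 24\right)^{2} \cdot 15 = \left(-22\right)^{2} \cdot 15 = 484 \cdot 15 = 7260$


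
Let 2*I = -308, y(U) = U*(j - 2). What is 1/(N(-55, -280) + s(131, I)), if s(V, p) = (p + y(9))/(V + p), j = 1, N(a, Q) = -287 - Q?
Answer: 23/2 ≈ 11.500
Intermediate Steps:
y(U) = -U (y(U) = U*(1 - 2) = U*(-1) = -U)
I = -154 (I = (1/2)*(-308) = -154)
s(V, p) = (-9 + p)/(V + p) (s(V, p) = (p - 1*9)/(V + p) = (p - 9)/(V + p) = (-9 + p)/(V + p))
1/(N(-55, -280) + s(131, I)) = 1/((-287 - 1*(-280)) + (-9 - 154)/(131 - 154)) = 1/((-287 + 280) - 163/(-23)) = 1/(-7 - 1/23*(-163)) = 1/(-7 + 163/23) = 1/(2/23) = 23/2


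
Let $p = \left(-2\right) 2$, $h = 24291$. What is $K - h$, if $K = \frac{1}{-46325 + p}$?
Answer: $- \frac{1125377740}{46329} \approx -24291.0$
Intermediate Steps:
$p = -4$
$K = - \frac{1}{46329}$ ($K = \frac{1}{-46325 - 4} = \frac{1}{-46329} = - \frac{1}{46329} \approx -2.1585 \cdot 10^{-5}$)
$K - h = - \frac{1}{46329} - 24291 = - \frac{1125377740}{46329}$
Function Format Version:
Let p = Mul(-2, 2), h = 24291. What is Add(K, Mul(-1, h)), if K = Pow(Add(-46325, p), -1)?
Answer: Rational(-1125377740, 46329) ≈ -24291.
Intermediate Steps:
p = -4
K = Rational(-1, 46329) (K = Pow(Add(-46325, -4), -1) = Pow(-46329, -1) = Rational(-1, 46329) ≈ -2.1585e-5)
Add(K, Mul(-1, h)) = Add(Rational(-1, 46329), Mul(-1, 24291)) = Add(Rational(-1, 46329), -24291) = Rational(-1125377740, 46329)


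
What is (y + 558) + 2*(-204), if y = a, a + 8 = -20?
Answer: 122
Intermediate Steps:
a = -28 (a = -8 - 20 = -28)
y = -28
(y + 558) + 2*(-204) = (-28 + 558) + 2*(-204) = 530 - 408 = 122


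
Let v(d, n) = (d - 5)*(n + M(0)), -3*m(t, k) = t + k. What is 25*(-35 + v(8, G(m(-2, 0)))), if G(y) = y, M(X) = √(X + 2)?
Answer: -825 + 75*√2 ≈ -718.93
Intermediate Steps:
m(t, k) = -k/3 - t/3 (m(t, k) = -(t + k)/3 = -(k + t)/3 = -k/3 - t/3)
M(X) = √(2 + X)
v(d, n) = (-5 + d)*(n + √2) (v(d, n) = (d - 5)*(n + √(2 + 0)) = (-5 + d)*(n + √2))
25*(-35 + v(8, G(m(-2, 0)))) = 25*(-35 + (-5*(-⅓*0 - ⅓*(-2)) - 5*√2 + 8*(-⅓*0 - ⅓*(-2)) + 8*√2)) = 25*(-35 + (-5*(0 + ⅔) - 5*√2 + 8*(0 + ⅔) + 8*√2)) = 25*(-35 + (-5*⅔ - 5*√2 + 8*(⅔) + 8*√2)) = 25*(-35 + (-10/3 - 5*√2 + 16/3 + 8*√2)) = 25*(-35 + (2 + 3*√2)) = 25*(-33 + 3*√2) = -825 + 75*√2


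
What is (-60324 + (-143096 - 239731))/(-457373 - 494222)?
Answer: 443151/951595 ≈ 0.46569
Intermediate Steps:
(-60324 + (-143096 - 239731))/(-457373 - 494222) = (-60324 - 382827)/(-951595) = -443151*(-1/951595) = 443151/951595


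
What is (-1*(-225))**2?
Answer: 50625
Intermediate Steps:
(-1*(-225))**2 = 225**2 = 50625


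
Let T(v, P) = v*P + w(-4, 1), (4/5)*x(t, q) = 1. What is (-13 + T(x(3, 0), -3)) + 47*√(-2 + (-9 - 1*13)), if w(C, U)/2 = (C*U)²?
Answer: 61/4 + 94*I*√6 ≈ 15.25 + 230.25*I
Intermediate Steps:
x(t, q) = 5/4 (x(t, q) = (5/4)*1 = 5/4)
w(C, U) = 2*C²*U² (w(C, U) = 2*(C*U)² = 2*(C²*U²) = 2*C²*U²)
T(v, P) = 32 + P*v (T(v, P) = v*P + 2*(-4)²*1² = P*v + 2*16*1 = P*v + 32 = 32 + P*v)
(-13 + T(x(3, 0), -3)) + 47*√(-2 + (-9 - 1*13)) = (-13 + (32 - 3*5/4)) + 47*√(-2 + (-9 - 1*13)) = (-13 + (32 - 15/4)) + 47*√(-2 + (-9 - 13)) = (-13 + 113/4) + 47*√(-2 - 22) = 61/4 + 47*√(-24) = 61/4 + 47*(2*I*√6) = 61/4 + 94*I*√6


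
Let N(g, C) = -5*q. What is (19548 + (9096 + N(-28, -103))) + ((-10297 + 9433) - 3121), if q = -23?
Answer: 24774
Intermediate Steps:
N(g, C) = 115 (N(g, C) = -5*(-23) = 115)
(19548 + (9096 + N(-28, -103))) + ((-10297 + 9433) - 3121) = (19548 + (9096 + 115)) + ((-10297 + 9433) - 3121) = (19548 + 9211) + (-864 - 3121) = 28759 - 3985 = 24774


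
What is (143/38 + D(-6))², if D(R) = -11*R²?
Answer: 222159025/1444 ≈ 1.5385e+5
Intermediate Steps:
(143/38 + D(-6))² = (143/38 - 11*(-6)²)² = (143*(1/38) - 11*36)² = (143/38 - 396)² = (-14905/38)² = 222159025/1444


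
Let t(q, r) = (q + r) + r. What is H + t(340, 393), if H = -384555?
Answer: -383429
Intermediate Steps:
t(q, r) = q + 2*r
H + t(340, 393) = -384555 + (340 + 2*393) = -384555 + (340 + 786) = -384555 + 1126 = -383429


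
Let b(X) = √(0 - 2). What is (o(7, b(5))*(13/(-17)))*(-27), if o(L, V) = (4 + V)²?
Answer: 4914/17 + 2808*I*√2/17 ≈ 289.06 + 233.59*I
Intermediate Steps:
b(X) = I*√2 (b(X) = √(-2) = I*√2)
(o(7, b(5))*(13/(-17)))*(-27) = ((4 + I*√2)²*(13/(-17)))*(-27) = ((4 + I*√2)²*(13*(-1/17)))*(-27) = ((4 + I*√2)²*(-13/17))*(-27) = -13*(4 + I*√2)²/17*(-27) = 351*(4 + I*√2)²/17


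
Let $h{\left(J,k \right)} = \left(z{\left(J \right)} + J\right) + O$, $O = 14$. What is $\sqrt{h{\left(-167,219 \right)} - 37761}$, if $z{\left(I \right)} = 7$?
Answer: $i \sqrt{37907} \approx 194.7 i$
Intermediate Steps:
$h{\left(J,k \right)} = 21 + J$ ($h{\left(J,k \right)} = \left(7 + J\right) + 14 = 21 + J$)
$\sqrt{h{\left(-167,219 \right)} - 37761} = \sqrt{\left(21 - 167\right) - 37761} = \sqrt{-146 - 37761} = \sqrt{-37907} = i \sqrt{37907}$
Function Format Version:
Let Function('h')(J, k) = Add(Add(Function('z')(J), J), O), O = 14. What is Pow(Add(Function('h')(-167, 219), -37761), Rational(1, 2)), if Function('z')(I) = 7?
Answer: Mul(I, Pow(37907, Rational(1, 2))) ≈ Mul(194.70, I)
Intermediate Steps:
Function('h')(J, k) = Add(21, J) (Function('h')(J, k) = Add(Add(7, J), 14) = Add(21, J))
Pow(Add(Function('h')(-167, 219), -37761), Rational(1, 2)) = Pow(Add(Add(21, -167), -37761), Rational(1, 2)) = Pow(Add(-146, -37761), Rational(1, 2)) = Pow(-37907, Rational(1, 2)) = Mul(I, Pow(37907, Rational(1, 2)))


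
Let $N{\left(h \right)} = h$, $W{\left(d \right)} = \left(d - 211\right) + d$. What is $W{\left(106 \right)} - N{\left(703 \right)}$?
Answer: $-702$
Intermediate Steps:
$W{\left(d \right)} = -211 + 2 d$ ($W{\left(d \right)} = \left(-211 + d\right) + d = -211 + 2 d$)
$W{\left(106 \right)} - N{\left(703 \right)} = \left(-211 + 2 \cdot 106\right) - 703 = \left(-211 + 212\right) - 703 = 1 - 703 = -702$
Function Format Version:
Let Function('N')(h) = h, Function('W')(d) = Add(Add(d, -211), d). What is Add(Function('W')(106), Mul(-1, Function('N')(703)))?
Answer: -702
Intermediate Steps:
Function('W')(d) = Add(-211, Mul(2, d)) (Function('W')(d) = Add(Add(-211, d), d) = Add(-211, Mul(2, d)))
Add(Function('W')(106), Mul(-1, Function('N')(703))) = Add(Add(-211, Mul(2, 106)), Mul(-1, 703)) = Add(Add(-211, 212), -703) = Add(1, -703) = -702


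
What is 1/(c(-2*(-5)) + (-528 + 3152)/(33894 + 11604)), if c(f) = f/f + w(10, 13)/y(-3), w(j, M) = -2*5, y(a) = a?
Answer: 7583/33297 ≈ 0.22774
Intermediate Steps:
w(j, M) = -10
c(f) = 13/3 (c(f) = f/f - 10/(-3) = 1 - 10*(-⅓) = 1 + 10/3 = 13/3)
1/(c(-2*(-5)) + (-528 + 3152)/(33894 + 11604)) = 1/(13/3 + (-528 + 3152)/(33894 + 11604)) = 1/(13/3 + 2624/45498) = 1/(13/3 + 2624*(1/45498)) = 1/(13/3 + 1312/22749) = 1/(33297/7583) = 7583/33297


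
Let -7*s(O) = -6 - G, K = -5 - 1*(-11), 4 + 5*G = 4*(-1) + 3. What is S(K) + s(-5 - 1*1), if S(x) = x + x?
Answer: 89/7 ≈ 12.714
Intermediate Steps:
G = -1 (G = -4/5 + (4*(-1) + 3)/5 = -4/5 + (-4 + 3)/5 = -4/5 + (1/5)*(-1) = -4/5 - 1/5 = -1)
K = 6 (K = -5 + 11 = 6)
S(x) = 2*x
s(O) = 5/7 (s(O) = -(-6 - 1*(-1))/7 = -(-6 + 1)/7 = -1/7*(-5) = 5/7)
S(K) + s(-5 - 1*1) = 2*6 + 5/7 = 12 + 5/7 = 89/7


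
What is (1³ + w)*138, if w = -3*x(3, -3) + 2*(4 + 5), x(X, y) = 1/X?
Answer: 2484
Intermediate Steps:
w = 17 (w = -3/3 + 2*(4 + 5) = -3*⅓ + 2*9 = -1 + 18 = 17)
(1³ + w)*138 = (1³ + 17)*138 = (1 + 17)*138 = 18*138 = 2484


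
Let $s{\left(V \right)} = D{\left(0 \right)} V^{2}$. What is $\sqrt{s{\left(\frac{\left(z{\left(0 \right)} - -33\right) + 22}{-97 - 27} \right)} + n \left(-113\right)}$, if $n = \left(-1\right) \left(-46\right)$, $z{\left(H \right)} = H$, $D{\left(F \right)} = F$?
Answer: $i \sqrt{5198} \approx 72.097 i$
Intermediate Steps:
$n = 46$
$s{\left(V \right)} = 0$ ($s{\left(V \right)} = 0 V^{2} = 0$)
$\sqrt{s{\left(\frac{\left(z{\left(0 \right)} - -33\right) + 22}{-97 - 27} \right)} + n \left(-113\right)} = \sqrt{0 + 46 \left(-113\right)} = \sqrt{0 - 5198} = \sqrt{-5198} = i \sqrt{5198}$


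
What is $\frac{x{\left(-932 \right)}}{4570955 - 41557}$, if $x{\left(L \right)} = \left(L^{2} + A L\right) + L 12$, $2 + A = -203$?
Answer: $\frac{524250}{2264699} \approx 0.23149$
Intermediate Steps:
$A = -205$ ($A = -2 - 203 = -205$)
$x{\left(L \right)} = L^{2} - 193 L$ ($x{\left(L \right)} = \left(L^{2} - 205 L\right) + L 12 = \left(L^{2} - 205 L\right) + 12 L = L^{2} - 193 L$)
$\frac{x{\left(-932 \right)}}{4570955 - 41557} = \frac{\left(-932\right) \left(-193 - 932\right)}{4570955 - 41557} = \frac{\left(-932\right) \left(-1125\right)}{4570955 - 41557} = \frac{1048500}{4529398} = 1048500 \cdot \frac{1}{4529398} = \frac{524250}{2264699}$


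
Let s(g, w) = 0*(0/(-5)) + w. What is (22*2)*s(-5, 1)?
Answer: 44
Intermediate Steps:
s(g, w) = w (s(g, w) = 0*(0*(-⅕)) + w = 0*0 + w = 0 + w = w)
(22*2)*s(-5, 1) = (22*2)*1 = 44*1 = 44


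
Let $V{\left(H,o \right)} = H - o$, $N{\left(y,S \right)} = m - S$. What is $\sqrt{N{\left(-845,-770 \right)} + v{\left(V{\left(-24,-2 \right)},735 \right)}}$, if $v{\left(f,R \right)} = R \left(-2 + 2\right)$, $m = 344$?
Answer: $\sqrt{1114} \approx 33.377$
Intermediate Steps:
$N{\left(y,S \right)} = 344 - S$
$v{\left(f,R \right)} = 0$ ($v{\left(f,R \right)} = R 0 = 0$)
$\sqrt{N{\left(-845,-770 \right)} + v{\left(V{\left(-24,-2 \right)},735 \right)}} = \sqrt{\left(344 - -770\right) + 0} = \sqrt{\left(344 + 770\right) + 0} = \sqrt{1114 + 0} = \sqrt{1114}$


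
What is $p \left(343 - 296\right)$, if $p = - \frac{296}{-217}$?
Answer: $\frac{13912}{217} \approx 64.111$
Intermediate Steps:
$p = \frac{296}{217}$ ($p = \left(-296\right) \left(- \frac{1}{217}\right) = \frac{296}{217} \approx 1.3641$)
$p \left(343 - 296\right) = \frac{296 \left(343 - 296\right)}{217} = \frac{296}{217} \cdot 47 = \frac{13912}{217}$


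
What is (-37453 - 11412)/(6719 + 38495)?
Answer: -48865/45214 ≈ -1.0807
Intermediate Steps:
(-37453 - 11412)/(6719 + 38495) = -48865/45214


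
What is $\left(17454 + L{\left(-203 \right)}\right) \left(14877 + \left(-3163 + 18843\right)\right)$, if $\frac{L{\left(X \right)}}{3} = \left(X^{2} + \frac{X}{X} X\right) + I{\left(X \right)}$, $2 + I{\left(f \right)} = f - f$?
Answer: $4292219562$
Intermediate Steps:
$I{\left(f \right)} = -2$ ($I{\left(f \right)} = -2 + \left(f - f\right) = -2 + 0 = -2$)
$L{\left(X \right)} = -6 + 3 X + 3 X^{2}$ ($L{\left(X \right)} = 3 \left(\left(X^{2} + \frac{X}{X} X\right) - 2\right) = 3 \left(\left(X^{2} + 1 X\right) - 2\right) = 3 \left(\left(X^{2} + X\right) - 2\right) = 3 \left(\left(X + X^{2}\right) - 2\right) = 3 \left(-2 + X + X^{2}\right) = -6 + 3 X + 3 X^{2}$)
$\left(17454 + L{\left(-203 \right)}\right) \left(14877 + \left(-3163 + 18843\right)\right) = \left(17454 + \left(-6 + 3 \left(-203\right) + 3 \left(-203\right)^{2}\right)\right) \left(14877 + \left(-3163 + 18843\right)\right) = \left(17454 - -123012\right) \left(14877 + 15680\right) = \left(17454 - -123012\right) 30557 = \left(17454 + 123012\right) 30557 = 140466 \cdot 30557 = 4292219562$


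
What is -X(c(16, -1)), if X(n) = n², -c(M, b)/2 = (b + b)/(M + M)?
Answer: -1/64 ≈ -0.015625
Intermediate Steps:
c(M, b) = -2*b/M (c(M, b) = -2*(b + b)/(M + M) = -2*2*b/(2*M) = -2*2*b*1/(2*M) = -2*b/M)
-X(c(16, -1)) = -(-2*(-1)/16)² = -(-2*(-1)*1/16)² = -(⅛)² = -1*1/64 = -1/64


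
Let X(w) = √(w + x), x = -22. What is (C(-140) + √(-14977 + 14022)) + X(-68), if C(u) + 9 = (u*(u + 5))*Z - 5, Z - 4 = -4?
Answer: -14 + I*√955 + 3*I*√10 ≈ -14.0 + 40.39*I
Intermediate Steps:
Z = 0 (Z = 4 - 4 = 0)
X(w) = √(-22 + w) (X(w) = √(w - 22) = √(-22 + w))
C(u) = -14 (C(u) = -9 + ((u*(u + 5))*0 - 5) = -9 + ((u*(5 + u))*0 - 5) = -9 + (0 - 5) = -9 - 5 = -14)
(C(-140) + √(-14977 + 14022)) + X(-68) = (-14 + √(-14977 + 14022)) + √(-22 - 68) = (-14 + √(-955)) + √(-90) = (-14 + I*√955) + 3*I*√10 = -14 + I*√955 + 3*I*√10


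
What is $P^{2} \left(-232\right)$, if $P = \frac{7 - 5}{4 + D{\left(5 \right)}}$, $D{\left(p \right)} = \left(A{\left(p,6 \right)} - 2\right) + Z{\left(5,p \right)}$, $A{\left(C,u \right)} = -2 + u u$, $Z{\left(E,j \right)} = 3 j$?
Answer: $- \frac{928}{2601} \approx -0.35679$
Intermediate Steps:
$A{\left(C,u \right)} = -2 + u^{2}$
$D{\left(p \right)} = 32 + 3 p$ ($D{\left(p \right)} = \left(\left(-2 + 6^{2}\right) - 2\right) + 3 p = \left(\left(-2 + 36\right) - 2\right) + 3 p = \left(34 - 2\right) + 3 p = 32 + 3 p$)
$P = \frac{2}{51}$ ($P = \frac{7 - 5}{4 + \left(32 + 3 \cdot 5\right)} = \frac{2}{4 + \left(32 + 15\right)} = \frac{2}{4 + 47} = \frac{2}{51} \approx 0.039216$)
$P^{2} \left(-232\right) = \left(\frac{2}{51}\right)^{2} \left(-232\right) = \frac{4}{2601} \left(-232\right) = - \frac{928}{2601}$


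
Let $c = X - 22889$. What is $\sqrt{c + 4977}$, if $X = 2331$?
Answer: $i \sqrt{15581} \approx 124.82 i$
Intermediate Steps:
$c = -20558$ ($c = 2331 - 22889 = -20558$)
$\sqrt{c + 4977} = \sqrt{-20558 + 4977} = \sqrt{-15581} = i \sqrt{15581}$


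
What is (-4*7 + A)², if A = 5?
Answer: 529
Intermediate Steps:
(-4*7 + A)² = (-4*7 + 5)² = (-28 + 5)² = (-23)² = 529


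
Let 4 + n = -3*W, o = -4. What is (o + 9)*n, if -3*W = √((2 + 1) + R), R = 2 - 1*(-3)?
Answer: -20 + 10*√2 ≈ -5.8579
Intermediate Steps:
R = 5 (R = 2 + 3 = 5)
W = -2*√2/3 (W = -√((2 + 1) + 5)/3 = -√(3 + 5)/3 = -2*√2/3 ≈ -0.94281)
n = -4 + 2*√2 (n = -4 - (-2)*√2 = -4 + 2*√2 ≈ -1.1716)
(o + 9)*n = (-4 + 9)*(-4 + 2*√2) = 5*(-4 + 2*√2) = -20 + 10*√2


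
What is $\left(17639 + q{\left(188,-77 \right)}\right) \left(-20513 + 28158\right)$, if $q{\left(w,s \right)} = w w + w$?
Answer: $406492295$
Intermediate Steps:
$q{\left(w,s \right)} = w + w^{2}$ ($q{\left(w,s \right)} = w^{2} + w = w + w^{2}$)
$\left(17639 + q{\left(188,-77 \right)}\right) \left(-20513 + 28158\right) = \left(17639 + 188 \left(1 + 188\right)\right) \left(-20513 + 28158\right) = \left(17639 + 188 \cdot 189\right) 7645 = \left(17639 + 35532\right) 7645 = 53171 \cdot 7645 = 406492295$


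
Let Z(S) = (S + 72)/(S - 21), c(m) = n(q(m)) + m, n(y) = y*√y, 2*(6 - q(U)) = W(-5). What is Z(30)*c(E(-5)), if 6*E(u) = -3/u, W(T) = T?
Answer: 17/15 + 289*√34/6 ≈ 281.99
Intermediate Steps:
E(u) = -1/(2*u) (E(u) = (-3/u)/6 = -1/(2*u))
q(U) = 17/2 (q(U) = 6 - ½*(-5) = 6 + 5/2 = 17/2)
n(y) = y^(3/2)
c(m) = m + 17*√34/4 (c(m) = (17/2)^(3/2) + m = 17*√34/4 + m = m + 17*√34/4)
Z(S) = (72 + S)/(-21 + S)
Z(30)*c(E(-5)) = ((72 + 30)/(-21 + 30))*(-½/(-5) + 17*√34/4) = (102/9)*(-½*(-⅕) + 17*√34/4) = ((⅑)*102)*(⅒ + 17*√34/4) = 34*(⅒ + 17*√34/4)/3 = 17/15 + 289*√34/6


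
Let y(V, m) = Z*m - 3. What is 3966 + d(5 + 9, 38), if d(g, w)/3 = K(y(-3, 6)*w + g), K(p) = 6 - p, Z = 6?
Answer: 180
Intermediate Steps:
y(V, m) = -3 + 6*m (y(V, m) = 6*m - 3 = -3 + 6*m)
d(g, w) = 18 - 99*w - 3*g (d(g, w) = 3*(6 - ((-3 + 6*6)*w + g)) = 3*(6 - ((-3 + 36)*w + g)) = 3*(6 - (33*w + g)) = 3*(6 - (g + 33*w)) = 3*(6 + (-g - 33*w)) = 3*(6 - g - 33*w) = 18 - 99*w - 3*g)
3966 + d(5 + 9, 38) = 3966 + (18 - 99*38 - 3*(5 + 9)) = 3966 + (18 - 3762 - 3*14) = 3966 + (18 - 3762 - 42) = 3966 - 3786 = 180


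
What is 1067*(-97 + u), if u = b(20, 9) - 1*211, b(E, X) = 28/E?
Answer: -1635711/5 ≈ -3.2714e+5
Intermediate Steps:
u = -1048/5 (u = 28/20 - 1*211 = 28*(1/20) - 211 = 7/5 - 211 = -1048/5 ≈ -209.60)
1067*(-97 + u) = 1067*(-97 - 1048/5) = 1067*(-1533/5) = -1635711/5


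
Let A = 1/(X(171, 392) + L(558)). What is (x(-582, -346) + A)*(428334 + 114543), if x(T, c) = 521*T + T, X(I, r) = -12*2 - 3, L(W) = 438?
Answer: -22595163781837/137 ≈ -1.6493e+11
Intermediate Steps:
X(I, r) = -27 (X(I, r) = -24 - 3 = -27)
A = 1/411 (A = 1/(-27 + 438) = 1/411 ≈ 0.0024331)
x(T, c) = 522*T
(x(-582, -346) + A)*(428334 + 114543) = (522*(-582) + 1/411)*(428334 + 114543) = (-303804 + 1/411)*542877 = -124863443/411*542877 = -22595163781837/137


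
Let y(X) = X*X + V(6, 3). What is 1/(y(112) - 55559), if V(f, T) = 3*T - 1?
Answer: -1/43007 ≈ -2.3252e-5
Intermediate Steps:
V(f, T) = -1 + 3*T
y(X) = 8 + X² (y(X) = X*X + (-1 + 3*3) = X² + (-1 + 9) = X² + 8 = 8 + X²)
1/(y(112) - 55559) = 1/((8 + 112²) - 55559) = 1/((8 + 12544) - 55559) = 1/(12552 - 55559) = 1/(-43007) = -1/43007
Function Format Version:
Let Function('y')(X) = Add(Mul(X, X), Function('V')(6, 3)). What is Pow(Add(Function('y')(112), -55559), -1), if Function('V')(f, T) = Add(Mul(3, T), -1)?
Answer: Rational(-1, 43007) ≈ -2.3252e-5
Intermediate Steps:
Function('V')(f, T) = Add(-1, Mul(3, T))
Function('y')(X) = Add(8, Pow(X, 2)) (Function('y')(X) = Add(Mul(X, X), Add(-1, Mul(3, 3))) = Add(Pow(X, 2), Add(-1, 9)) = Add(Pow(X, 2), 8) = Add(8, Pow(X, 2)))
Pow(Add(Function('y')(112), -55559), -1) = Pow(Add(Add(8, Pow(112, 2)), -55559), -1) = Pow(Add(Add(8, 12544), -55559), -1) = Pow(Add(12552, -55559), -1) = Pow(-43007, -1) = Rational(-1, 43007)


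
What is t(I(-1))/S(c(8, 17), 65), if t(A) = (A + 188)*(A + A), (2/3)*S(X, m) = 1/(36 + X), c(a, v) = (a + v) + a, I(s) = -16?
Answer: -253184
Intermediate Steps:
c(a, v) = v + 2*a
S(X, m) = 3/(2*(36 + X))
t(A) = 2*A*(188 + A) (t(A) = (188 + A)*(2*A) = 2*A*(188 + A))
t(I(-1))/S(c(8, 17), 65) = (2*(-16)*(188 - 16))/((3/(2*(36 + (17 + 2*8))))) = (2*(-16)*172)/((3/(2*(36 + (17 + 16))))) = -5504/(3/(2*(36 + 33))) = -5504/((3/2)/69) = -5504/((3/2)*(1/69)) = -5504/1/46 = -5504*46 = -253184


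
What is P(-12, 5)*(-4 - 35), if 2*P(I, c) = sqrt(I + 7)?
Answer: -39*I*sqrt(5)/2 ≈ -43.603*I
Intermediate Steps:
P(I, c) = sqrt(7 + I)/2 (P(I, c) = sqrt(I + 7)/2 = sqrt(7 + I)/2)
P(-12, 5)*(-4 - 35) = (sqrt(7 - 12)/2)*(-4 - 35) = (sqrt(-5)/2)*(-39) = ((I*sqrt(5))/2)*(-39) = (I*sqrt(5)/2)*(-39) = -39*I*sqrt(5)/2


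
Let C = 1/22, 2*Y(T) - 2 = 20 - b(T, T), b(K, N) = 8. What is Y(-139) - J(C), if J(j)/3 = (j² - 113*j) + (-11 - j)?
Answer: 26881/484 ≈ 55.539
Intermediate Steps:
Y(T) = 7 (Y(T) = 1 + (20 - 1*8)/2 = 1 + (20 - 8)/2 = 1 + (½)*12 = 1 + 6 = 7)
C = 1/22 ≈ 0.045455
J(j) = -33 - 342*j + 3*j² (J(j) = 3*((j² - 113*j) + (-11 - j)) = 3*(-11 + j² - 114*j) = -33 - 342*j + 3*j²)
Y(-139) - J(C) = 7 - (-33 - 342*1/22 + 3*(1/22)²) = 7 - (-33 - 171/11 + 3*(1/484)) = 7 - (-33 - 171/11 + 3/484) = 7 - 1*(-23493/484) = 7 + 23493/484 = 26881/484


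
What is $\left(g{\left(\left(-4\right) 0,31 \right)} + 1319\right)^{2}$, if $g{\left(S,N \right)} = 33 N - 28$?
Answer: $5354596$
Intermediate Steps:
$g{\left(S,N \right)} = -28 + 33 N$
$\left(g{\left(\left(-4\right) 0,31 \right)} + 1319\right)^{2} = \left(\left(-28 + 33 \cdot 31\right) + 1319\right)^{2} = \left(\left(-28 + 1023\right) + 1319\right)^{2} = \left(995 + 1319\right)^{2} = 2314^{2} = 5354596$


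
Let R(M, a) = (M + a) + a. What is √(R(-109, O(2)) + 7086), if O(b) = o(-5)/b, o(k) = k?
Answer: 2*√1743 ≈ 83.499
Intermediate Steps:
O(b) = -5/b
R(M, a) = M + 2*a
√(R(-109, O(2)) + 7086) = √((-109 + 2*(-5/2)) + 7086) = √((-109 - 5) + 7086) = √(-114 + 7086) = √6972 = 2*√1743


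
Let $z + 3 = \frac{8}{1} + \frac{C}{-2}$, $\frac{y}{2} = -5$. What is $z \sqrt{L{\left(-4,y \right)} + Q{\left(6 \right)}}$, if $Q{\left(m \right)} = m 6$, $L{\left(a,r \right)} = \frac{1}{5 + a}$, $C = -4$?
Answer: $7 \sqrt{37} \approx 42.579$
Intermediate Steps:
$y = -10$ ($y = 2 \left(-5\right) = -10$)
$Q{\left(m \right)} = 6 m$
$z = 7$ ($z = -3 + \left(\frac{8}{1} - \frac{4}{-2}\right) = -3 + \left(8 \cdot 1 - -2\right) = -3 + \left(8 + 2\right) = -3 + 10 = 7$)
$z \sqrt{L{\left(-4,y \right)} + Q{\left(6 \right)}} = 7 \sqrt{\frac{1}{5 - 4} + 6 \cdot 6} = 7 \sqrt{1^{-1} + 36} = 7 \sqrt{1 + 36} = 7 \sqrt{37}$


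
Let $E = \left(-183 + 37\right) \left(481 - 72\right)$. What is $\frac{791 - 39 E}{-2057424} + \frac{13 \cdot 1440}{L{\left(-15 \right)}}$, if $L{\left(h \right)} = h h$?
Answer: $\frac{844240199}{10287120} \approx 82.068$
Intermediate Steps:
$E = -59714$ ($E = \left(-146\right) 409 = -59714$)
$L{\left(h \right)} = h^{2}$
$\frac{791 - 39 E}{-2057424} + \frac{13 \cdot 1440}{L{\left(-15 \right)}} = \frac{791 - -2328846}{-2057424} + \frac{13 \cdot 1440}{\left(-15\right)^{2}} = \left(791 + 2328846\right) \left(- \frac{1}{2057424}\right) + \frac{18720}{225} = 2329637 \left(- \frac{1}{2057424}\right) + 18720 \cdot \frac{1}{225} = - \frac{2329637}{2057424} + \frac{416}{5} = \frac{844240199}{10287120}$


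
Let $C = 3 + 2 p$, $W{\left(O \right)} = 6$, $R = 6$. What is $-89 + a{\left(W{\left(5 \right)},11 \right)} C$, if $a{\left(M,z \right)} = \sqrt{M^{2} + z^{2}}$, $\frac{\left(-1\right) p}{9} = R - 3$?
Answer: $-89 - 51 \sqrt{157} \approx -728.03$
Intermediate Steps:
$p = -27$ ($p = - 9 \left(6 - 3\right) = \left(-9\right) 3 = -27$)
$C = -51$ ($C = 3 + 2 \left(-27\right) = 3 - 54 = -51$)
$-89 + a{\left(W{\left(5 \right)},11 \right)} C = -89 + \sqrt{6^{2} + 11^{2}} \left(-51\right) = -89 + \sqrt{36 + 121} \left(-51\right) = -89 + \sqrt{157} \left(-51\right) = -89 - 51 \sqrt{157}$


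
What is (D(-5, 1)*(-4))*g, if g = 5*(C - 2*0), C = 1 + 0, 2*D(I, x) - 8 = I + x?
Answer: -40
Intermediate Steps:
D(I, x) = 4 + I/2 + x/2 (D(I, x) = 4 + (I + x)/2 = 4 + (I/2 + x/2) = 4 + I/2 + x/2)
C = 1
g = 5 (g = 5*(1 - 2*0) = 5*(1 + 0) = 5*1 = 5)
(D(-5, 1)*(-4))*g = ((4 + (1/2)*(-5) + (1/2)*1)*(-4))*5 = ((4 - 5/2 + 1/2)*(-4))*5 = (2*(-4))*5 = -8*5 = -40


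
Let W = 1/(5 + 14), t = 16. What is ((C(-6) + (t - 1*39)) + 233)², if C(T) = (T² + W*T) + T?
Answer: 20738916/361 ≈ 57449.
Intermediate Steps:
W = 1/19 ≈ 0.052632
C(T) = T² + 20*T/19 (C(T) = (T² + T/19) + T = T² + 20*T/19)
((C(-6) + (t - 1*39)) + 233)² = (((1/19)*(-6)*(20 + 19*(-6)) + (16 - 1*39)) + 233)² = (((1/19)*(-6)*(20 - 114) + (16 - 39)) + 233)² = (((1/19)*(-6)*(-94) - 23) + 233)² = ((564/19 - 23) + 233)² = (127/19 + 233)² = (4554/19)² = 20738916/361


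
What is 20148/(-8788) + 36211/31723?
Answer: -80233184/69695431 ≈ -1.1512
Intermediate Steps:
20148/(-8788) + 36211/31723 = 20148*(-1/8788) + 36211*(1/31723) = -5037/2197 + 36211/31723 = -80233184/69695431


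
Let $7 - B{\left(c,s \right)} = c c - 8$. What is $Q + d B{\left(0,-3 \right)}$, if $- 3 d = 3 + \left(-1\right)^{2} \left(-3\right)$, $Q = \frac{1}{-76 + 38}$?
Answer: $- \frac{1}{38} \approx -0.026316$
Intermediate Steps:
$Q = - \frac{1}{38}$ ($Q = \frac{1}{-38} = - \frac{1}{38} \approx -0.026316$)
$B{\left(c,s \right)} = 15 - c^{2}$ ($B{\left(c,s \right)} = 7 - \left(c c - 8\right) = 7 - \left(c^{2} - 8\right) = 7 - \left(-8 + c^{2}\right) = 15 - c^{2}$)
$d = 0$ ($d = - \frac{3 + \left(-1\right)^{2} \left(-3\right)}{3} = - \frac{3 + 1 \left(-3\right)}{3} = - \frac{3 - 3}{3} = \left(- \frac{1}{3}\right) 0 = 0$)
$Q + d B{\left(0,-3 \right)} = - \frac{1}{38} + 0 \left(15 - 0^{2}\right) = - \frac{1}{38} + 0 \left(15 - 0\right) = - \frac{1}{38} + 0 \left(15 + 0\right) = - \frac{1}{38} + 0 \cdot 15 = - \frac{1}{38} + 0 = - \frac{1}{38}$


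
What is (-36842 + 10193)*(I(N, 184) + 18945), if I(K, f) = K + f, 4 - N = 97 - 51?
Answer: -508649463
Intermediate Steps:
N = -42 (N = 4 - (97 - 51) = 4 - 1*46 = 4 - 46 = -42)
(-36842 + 10193)*(I(N, 184) + 18945) = (-36842 + 10193)*((-42 + 184) + 18945) = -26649*(142 + 18945) = -26649*19087 = -508649463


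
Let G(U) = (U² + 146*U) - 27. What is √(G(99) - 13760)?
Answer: 2*√2617 ≈ 102.31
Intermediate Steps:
G(U) = -27 + U² + 146*U
√(G(99) - 13760) = √((-27 + 99² + 146*99) - 13760) = √((-27 + 9801 + 14454) - 13760) = √(24228 - 13760) = √10468 = 2*√2617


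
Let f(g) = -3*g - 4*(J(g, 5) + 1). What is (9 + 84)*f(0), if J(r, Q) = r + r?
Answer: -372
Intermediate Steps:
J(r, Q) = 2*r
f(g) = -4 - 11*g (f(g) = -3*g - 4*(2*g + 1) = -3*g - 4*(1 + 2*g) = -3*g + (-4 - 8*g) = -4 - 11*g)
(9 + 84)*f(0) = (9 + 84)*(-4 - 11*0) = 93*(-4 + 0) = 93*(-4) = -372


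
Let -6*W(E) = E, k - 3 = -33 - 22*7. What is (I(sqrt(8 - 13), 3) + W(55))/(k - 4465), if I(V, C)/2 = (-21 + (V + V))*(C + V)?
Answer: 931/27894 + 30*I*sqrt(5)/4649 ≈ 0.033376 + 0.014429*I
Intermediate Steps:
k = -184 (k = 3 + (-33 - 22*7) = 3 + (-33 - 154) = 3 - 187 = -184)
I(V, C) = 2*(-21 + 2*V)*(C + V) (I(V, C) = 2*((-21 + (V + V))*(C + V)) = 2*((-21 + 2*V)*(C + V)) = 2*(-21 + 2*V)*(C + V))
W(E) = -E/6
(I(sqrt(8 - 13), 3) + W(55))/(k - 4465) = ((-42*3 - 42*sqrt(8 - 13) + 4*(sqrt(8 - 13))**2 + 4*3*sqrt(8 - 13)) - 1/6*55)/(-184 - 4465) = ((-126 - 42*I*sqrt(5) + 4*(sqrt(-5))**2 + 4*3*sqrt(-5)) - 55/6)/(-4649) = ((-126 - 42*I*sqrt(5) + 4*(I*sqrt(5))**2 + 4*3*(I*sqrt(5))) - 55/6)*(-1/4649) = ((-126 - 42*I*sqrt(5) + 4*(-5) + 12*I*sqrt(5)) - 55/6)*(-1/4649) = ((-126 - 42*I*sqrt(5) - 20 + 12*I*sqrt(5)) - 55/6)*(-1/4649) = ((-146 - 30*I*sqrt(5)) - 55/6)*(-1/4649) = (-931/6 - 30*I*sqrt(5))*(-1/4649) = 931/27894 + 30*I*sqrt(5)/4649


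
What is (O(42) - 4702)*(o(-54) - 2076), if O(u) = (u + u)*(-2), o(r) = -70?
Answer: 10451020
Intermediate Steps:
O(u) = -4*u (O(u) = (2*u)*(-2) = -4*u)
(O(42) - 4702)*(o(-54) - 2076) = (-4*42 - 4702)*(-70 - 2076) = (-168 - 4702)*(-2146) = -4870*(-2146) = 10451020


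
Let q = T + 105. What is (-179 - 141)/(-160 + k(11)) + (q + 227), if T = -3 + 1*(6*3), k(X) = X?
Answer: 52023/149 ≈ 349.15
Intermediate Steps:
T = 15 (T = -3 + 1*18 = -3 + 18 = 15)
q = 120 (q = 15 + 105 = 120)
(-179 - 141)/(-160 + k(11)) + (q + 227) = (-179 - 141)/(-160 + 11) + (120 + 227) = -320/(-149) + 347 = -320*(-1/149) + 347 = 320/149 + 347 = 52023/149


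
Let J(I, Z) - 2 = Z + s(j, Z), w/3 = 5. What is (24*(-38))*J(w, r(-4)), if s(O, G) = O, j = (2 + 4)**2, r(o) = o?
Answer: -31008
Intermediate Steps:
j = 36 (j = 6**2 = 36)
w = 15 (w = 3*5 = 15)
J(I, Z) = 38 + Z (J(I, Z) = 2 + (Z + 36) = 2 + (36 + Z) = 38 + Z)
(24*(-38))*J(w, r(-4)) = (24*(-38))*(38 - 4) = -912*34 = -31008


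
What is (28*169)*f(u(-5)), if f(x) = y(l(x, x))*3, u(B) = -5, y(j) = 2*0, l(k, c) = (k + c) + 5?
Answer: 0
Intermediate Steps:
l(k, c) = 5 + c + k (l(k, c) = (c + k) + 5 = 5 + c + k)
y(j) = 0
f(x) = 0 (f(x) = 0*3 = 0)
(28*169)*f(u(-5)) = (28*169)*0 = 4732*0 = 0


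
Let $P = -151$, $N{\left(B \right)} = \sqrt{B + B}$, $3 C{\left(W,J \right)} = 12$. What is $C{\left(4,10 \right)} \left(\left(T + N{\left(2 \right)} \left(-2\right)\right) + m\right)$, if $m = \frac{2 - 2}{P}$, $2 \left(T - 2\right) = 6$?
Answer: $4$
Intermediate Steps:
$C{\left(W,J \right)} = 4$ ($C{\left(W,J \right)} = \frac{1}{3} \cdot 12 = 4$)
$N{\left(B \right)} = \sqrt{2} \sqrt{B}$ ($N{\left(B \right)} = \sqrt{2 B} = \sqrt{2} \sqrt{B}$)
$T = 5$ ($T = 2 + \frac{1}{2} \cdot 6 = 2 + 3 = 5$)
$m = 0$ ($m = \frac{2 - 2}{-151} = 0 \left(- \frac{1}{151}\right) = 0$)
$C{\left(4,10 \right)} \left(\left(T + N{\left(2 \right)} \left(-2\right)\right) + m\right) = 4 \left(\left(5 + \sqrt{2} \sqrt{2} \left(-2\right)\right) + 0\right) = 4 \left(\left(5 + 2 \left(-2\right)\right) + 0\right) = 4 \left(\left(5 - 4\right) + 0\right) = 4 \left(1 + 0\right) = 4 \cdot 1 = 4$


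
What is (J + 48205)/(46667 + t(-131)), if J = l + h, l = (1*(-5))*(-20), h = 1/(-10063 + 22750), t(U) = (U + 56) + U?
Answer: 612845536/589450707 ≈ 1.0397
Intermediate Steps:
t(U) = 56 + 2*U (t(U) = (56 + U) + U = 56 + 2*U)
h = 1/12687 ≈ 7.8821e-5
l = 100 (l = -5*(-20) = 100)
J = 1268701/12687 (J = 100 + 1/12687 = 1268701/12687 ≈ 100.00)
(J + 48205)/(46667 + t(-131)) = (1268701/12687 + 48205)/(46667 + (56 + 2*(-131))) = 612845536/(12687*(46667 + (56 - 262))) = 612845536/(12687*(46667 - 206)) = (612845536/12687)/46461 = (612845536/12687)*(1/46461) = 612845536/589450707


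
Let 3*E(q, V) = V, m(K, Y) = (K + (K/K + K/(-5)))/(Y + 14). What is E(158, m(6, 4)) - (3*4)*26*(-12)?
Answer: 1010909/270 ≈ 3744.1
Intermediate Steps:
m(K, Y) = (1 + 4*K/5)/(14 + Y) (m(K, Y) = (K + (1 + K*(-⅕)))/(14 + Y) = (K + (1 - K/5))/(14 + Y) = (1 + 4*K/5)/(14 + Y))
E(q, V) = V/3
E(158, m(6, 4)) - (3*4)*26*(-12) = ((5 + 4*6)/(5*(14 + 4)))/3 - (3*4)*26*(-12) = ((⅕)*(5 + 24)/18)/3 - 12*26*(-12) = ((⅕)*(1/18)*29)/3 - 312*(-12) = (⅓)*(29/90) - 1*(-3744) = 29/270 + 3744 = 1010909/270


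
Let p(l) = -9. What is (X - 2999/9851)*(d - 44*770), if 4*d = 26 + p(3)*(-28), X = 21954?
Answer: -14624113380955/19702 ≈ -7.4227e+8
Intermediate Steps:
d = 139/2 (d = (26 - 9*(-28))/4 = (26 + 252)/4 = (¼)*278 = 139/2 ≈ 69.500)
(X - 2999/9851)*(d - 44*770) = (21954 - 2999/9851)*(139/2 - 44*770) = (21954 - 2999*1/9851)*(139/2 - 33880) = (21954 - 2999/9851)*(-67621/2) = (216265855/9851)*(-67621/2) = -14624113380955/19702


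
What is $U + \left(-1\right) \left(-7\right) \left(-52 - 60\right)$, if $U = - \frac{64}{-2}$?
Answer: $-752$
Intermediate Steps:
$U = 32$ ($U = \left(-64\right) \left(- \frac{1}{2}\right) = 32$)
$U + \left(-1\right) \left(-7\right) \left(-52 - 60\right) = 32 + \left(-1\right) \left(-7\right) \left(-52 - 60\right) = 32 + 7 \left(-112\right) = 32 - 784 = -752$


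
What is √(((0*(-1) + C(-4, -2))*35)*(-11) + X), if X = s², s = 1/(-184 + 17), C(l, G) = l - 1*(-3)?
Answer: √10737266/167 ≈ 19.621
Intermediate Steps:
C(l, G) = 3 + l (C(l, G) = l + 3 = 3 + l)
s = -1/167 (s = 1/(-167) = -1/167 ≈ -0.0059880)
X = 1/27889 (X = (-1/167)² = 1/27889 ≈ 3.5856e-5)
√(((0*(-1) + C(-4, -2))*35)*(-11) + X) = √(((0*(-1) + (3 - 4))*35)*(-11) + 1/27889) = √(((0 - 1)*35)*(-11) + 1/27889) = √(-1*35*(-11) + 1/27889) = √(-35*(-11) + 1/27889) = √(385 + 1/27889) = √(10737266/27889) = √10737266/167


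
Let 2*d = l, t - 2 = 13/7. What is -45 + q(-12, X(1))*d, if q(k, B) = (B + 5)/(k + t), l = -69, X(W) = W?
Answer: -372/19 ≈ -19.579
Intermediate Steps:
t = 27/7 (t = 2 + 13/7 = 27/7 ≈ 3.8571)
d = -69/2 (d = (½)*(-69) = -69/2 ≈ -34.500)
q(k, B) = (5 + B)/(27/7 + k) (q(k, B) = (B + 5)/(k + 27/7) = (5 + B)/(27/7 + k))
-45 + q(-12, X(1))*d = -45 + (7*(5 + 1)/(27 + 7*(-12)))*(-69/2) = -45 + (7*6/(27 - 84))*(-69/2) = -45 + (7*6/(-57))*(-69/2) = -45 + (7*(-1/57)*6)*(-69/2) = -45 - 14/19*(-69/2) = -45 + 483/19 = -372/19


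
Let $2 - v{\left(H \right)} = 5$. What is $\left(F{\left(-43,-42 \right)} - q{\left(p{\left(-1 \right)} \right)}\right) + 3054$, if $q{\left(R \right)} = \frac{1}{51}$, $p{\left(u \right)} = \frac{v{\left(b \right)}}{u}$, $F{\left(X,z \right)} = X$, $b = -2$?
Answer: $\frac{153560}{51} \approx 3011.0$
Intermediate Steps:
$v{\left(H \right)} = -3$ ($v{\left(H \right)} = 2 - 5 = -3$)
$p{\left(u \right)} = - \frac{3}{u}$
$q{\left(R \right)} = \frac{1}{51}$
$\left(F{\left(-43,-42 \right)} - q{\left(p{\left(-1 \right)} \right)}\right) + 3054 = \left(-43 - \frac{1}{51}\right) + 3054 = - \frac{2194}{51} + 3054 = \frac{153560}{51}$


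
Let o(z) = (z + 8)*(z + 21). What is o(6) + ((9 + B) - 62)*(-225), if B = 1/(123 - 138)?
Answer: 12318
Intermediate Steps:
B = -1/15 (B = 1/(-15) = -1/15 ≈ -0.066667)
o(z) = (8 + z)*(21 + z)
o(6) + ((9 + B) - 62)*(-225) = (168 + 6² + 29*6) + ((9 - 1/15) - 62)*(-225) = (168 + 36 + 174) + (134/15 - 62)*(-225) = 378 - 796/15*(-225) = 378 + 11940 = 12318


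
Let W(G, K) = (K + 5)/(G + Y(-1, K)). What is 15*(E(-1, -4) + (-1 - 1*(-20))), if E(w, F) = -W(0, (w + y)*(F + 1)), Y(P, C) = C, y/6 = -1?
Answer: 1865/7 ≈ 266.43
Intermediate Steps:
y = -6 (y = 6*(-1) = -6)
W(G, K) = (5 + K)/(G + K) (W(G, K) = (K + 5)/(G + K) = (5 + K)/(G + K))
E(w, F) = -(5 + (1 + F)*(-6 + w))/((1 + F)*(-6 + w)) (E(w, F) = -(5 + (w - 6)*(F + 1))/(0 + (w - 6)*(F + 1)) = -(5 + (-6 + w)*(1 + F))/(0 + (-6 + w)*(1 + F)) = -(5 + (1 + F)*(-6 + w))/(0 + (1 + F)*(-6 + w)) = -(5 + (1 + F)*(-6 + w))/((1 + F)*(-6 + w)))
15*(E(-1, -4) + (-1 - 1*(-20))) = 15*((1 - 1*(-1) + 6*(-4) - 1*(-4)*(-1))/(-6 - 1 - 6*(-4) - 4*(-1)) + (-1 - 1*(-20))) = 15*((1 + 1 - 24 - 4)/(-6 - 1 + 24 + 4) + (-1 + 20)) = 15*(-26/21 + 19) = 15*(373/21) = 1865/7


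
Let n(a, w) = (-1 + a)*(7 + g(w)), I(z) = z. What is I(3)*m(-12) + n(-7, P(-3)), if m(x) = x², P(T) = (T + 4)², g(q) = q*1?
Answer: 368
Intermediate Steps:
g(q) = q
P(T) = (4 + T)²
n(a, w) = (-1 + a)*(7 + w)
I(3)*m(-12) + n(-7, P(-3)) = 3*(-12)² + (-7 - (4 - 3)² + 7*(-7) - 7*(4 - 3)²) = 3*144 + (-7 - 1*1² - 49 - 7*1²) = 432 + (-7 - 1*1 - 49 - 7*1) = 432 + (-7 - 1 - 49 - 7) = 432 - 64 = 368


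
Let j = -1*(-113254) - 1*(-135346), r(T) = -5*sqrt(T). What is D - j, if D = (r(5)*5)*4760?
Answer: -248600 - 119000*sqrt(5) ≈ -5.1469e+5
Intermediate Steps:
j = 248600 (j = 113254 + 135346 = 248600)
D = -119000*sqrt(5) (D = (-5*sqrt(5)*5)*4760 = -25*sqrt(5)*4760 = -119000*sqrt(5) ≈ -2.6609e+5)
D - j = -119000*sqrt(5) - 1*248600 = -119000*sqrt(5) - 248600 = -248600 - 119000*sqrt(5)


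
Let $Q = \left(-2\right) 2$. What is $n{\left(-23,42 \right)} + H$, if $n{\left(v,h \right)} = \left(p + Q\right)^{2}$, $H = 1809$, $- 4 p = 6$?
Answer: $\frac{7357}{4} \approx 1839.3$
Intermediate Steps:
$Q = -4$
$p = - \frac{3}{2}$ ($p = \left(- \frac{1}{4}\right) 6 = - \frac{3}{2} \approx -1.5$)
$n{\left(v,h \right)} = \frac{121}{4}$ ($n{\left(v,h \right)} = \left(- \frac{3}{2} - 4\right)^{2} = \left(- \frac{11}{2}\right)^{2} = \frac{121}{4}$)
$n{\left(-23,42 \right)} + H = \frac{121}{4} + 1809 = \frac{7357}{4}$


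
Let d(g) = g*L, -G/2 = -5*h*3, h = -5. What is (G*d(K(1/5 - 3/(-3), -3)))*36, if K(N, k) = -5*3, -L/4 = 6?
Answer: -1944000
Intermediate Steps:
L = -24 (L = -4*6 = -24)
G = -150 (G = -2*(-5*(-5))*3 = -50*3 = -2*75 = -150)
K(N, k) = -15
d(g) = -24*g (d(g) = g*(-24) = -24*g)
(G*d(K(1/5 - 3/(-3), -3)))*36 = -(-3600)*(-15)*36 = -150*360*36 = -54000*36 = -1944000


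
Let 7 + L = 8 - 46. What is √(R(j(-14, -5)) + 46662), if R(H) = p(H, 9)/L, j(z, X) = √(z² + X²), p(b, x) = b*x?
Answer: √(1166550 - 5*√221)/5 ≈ 216.01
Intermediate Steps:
L = -45 (L = -7 + (8 - 46) = -7 - 38 = -45)
j(z, X) = √(X² + z²)
R(H) = -H/5 (R(H) = (H*9)/(-45) = (9*H)*(-1/45) = -H/5)
√(R(j(-14, -5)) + 46662) = √(-√((-5)² + (-14)²)/5 + 46662) = √(-√(25 + 196)/5 + 46662) = √(-√221/5 + 46662) = √(46662 - √221/5)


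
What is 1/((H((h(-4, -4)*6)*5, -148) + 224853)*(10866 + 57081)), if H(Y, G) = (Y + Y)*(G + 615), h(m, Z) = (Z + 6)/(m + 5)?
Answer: 1/19085836671 ≈ 5.2395e-11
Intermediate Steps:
h(m, Z) = (6 + Z)/(5 + m)
H(Y, G) = 2*Y*(615 + G) (H(Y, G) = (2*Y)*(615 + G) = 2*Y*(615 + G))
1/((H((h(-4, -4)*6)*5, -148) + 224853)*(10866 + 57081)) = 1/((2*((((6 - 4)/(5 - 4))*6)*5)*(615 - 148) + 224853)*(10866 + 57081)) = 1/((2*(((2/1)*6)*5)*467 + 224853)*67947) = 1/((2*(((1*2)*6)*5)*467 + 224853)*67947) = 1/((2*((2*6)*5)*467 + 224853)*67947) = 1/((2*(12*5)*467 + 224853)*67947) = 1/((2*60*467 + 224853)*67947) = 1/((56040 + 224853)*67947) = 1/(280893*67947) = 1/19085836671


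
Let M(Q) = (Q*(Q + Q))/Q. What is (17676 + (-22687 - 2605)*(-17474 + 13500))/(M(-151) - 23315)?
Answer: -100528084/23617 ≈ -4256.6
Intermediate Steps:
M(Q) = 2*Q (M(Q) = (Q*(2*Q))/Q = (2*Q**2)/Q = 2*Q)
(17676 + (-22687 - 2605)*(-17474 + 13500))/(M(-151) - 23315) = (17676 + (-22687 - 2605)*(-17474 + 13500))/(2*(-151) - 23315) = (17676 - 25292*(-3974))/(-302 - 23315) = (17676 + 100510408)/(-23617) = 100528084*(-1/23617) = -100528084/23617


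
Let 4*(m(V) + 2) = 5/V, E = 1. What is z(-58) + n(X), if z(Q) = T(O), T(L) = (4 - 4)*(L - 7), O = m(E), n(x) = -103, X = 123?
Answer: -103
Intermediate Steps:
m(V) = -2 + 5/(4*V) (m(V) = -2 + (5/V)/4 = -2 + 5/(4*V))
O = -¾ (O = -2 + (5/4)/1 = -2 + (5/4)*1 = -2 + 5/4 = -¾ ≈ -0.75000)
T(L) = 0 (T(L) = 0*(-7 + L) = 0)
z(Q) = 0
z(-58) + n(X) = 0 - 103 = -103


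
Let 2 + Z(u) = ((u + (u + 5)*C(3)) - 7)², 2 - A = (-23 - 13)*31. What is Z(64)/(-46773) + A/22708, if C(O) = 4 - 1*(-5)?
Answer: -5193083321/531060642 ≈ -9.7787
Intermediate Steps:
C(O) = 9 (C(O) = 4 + 5 = 9)
A = 1118 (A = 2 - (-23 - 13)*31 = 2 - (-36)*31 = 2 - 1*(-1116) = 2 + 1116 = 1118)
Z(u) = -2 + (38 + 10*u)² (Z(u) = -2 + ((u + (u + 5)*9) - 7)² = -2 + ((u + (5 + u)*9) - 7)² = -2 + ((u + (45 + 9*u)) - 7)² = -2 + ((45 + 10*u) - 7)² = -2 + (38 + 10*u)²)
Z(64)/(-46773) + A/22708 = (1442 + 100*64² + 760*64)/(-46773) + 1118/22708 = (1442 + 100*4096 + 48640)*(-1/46773) + 1118*(1/22708) = (1442 + 409600 + 48640)*(-1/46773) + 559/11354 = 459682*(-1/46773) + 559/11354 = -459682/46773 + 559/11354 = -5193083321/531060642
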